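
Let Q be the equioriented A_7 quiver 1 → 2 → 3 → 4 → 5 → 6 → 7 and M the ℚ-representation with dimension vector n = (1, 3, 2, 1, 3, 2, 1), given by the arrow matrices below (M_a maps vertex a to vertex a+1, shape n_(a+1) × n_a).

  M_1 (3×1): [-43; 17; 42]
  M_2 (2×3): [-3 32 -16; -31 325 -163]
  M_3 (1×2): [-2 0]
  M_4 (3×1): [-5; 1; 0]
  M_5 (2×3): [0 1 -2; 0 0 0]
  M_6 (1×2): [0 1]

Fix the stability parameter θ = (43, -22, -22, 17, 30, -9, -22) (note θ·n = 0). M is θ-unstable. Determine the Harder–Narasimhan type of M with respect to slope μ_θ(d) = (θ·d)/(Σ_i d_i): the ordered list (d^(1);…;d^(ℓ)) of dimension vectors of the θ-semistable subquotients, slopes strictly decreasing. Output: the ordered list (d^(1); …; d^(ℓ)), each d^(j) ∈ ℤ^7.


Barcode: M ≅ I[1,6], I[2,2], I[2,3], I[5,5]^2, I[6,7]. HN layers by μ_θ (5 steps, strictly decreasing):
  μ^(1)=30; μ^(2)=38/3; μ^(3)=-1/3; μ^(4)=-31/2; μ^(5)=-22

((0, 0, 0, 0, 2, 0, 0); (0, 0, 0, 1, 1, 1, 0); (1, 1, 1, 0, 0, 0, 0); (0, 0, 0, 0, 0, 1, 1); (0, 2, 1, 0, 0, 0, 0))


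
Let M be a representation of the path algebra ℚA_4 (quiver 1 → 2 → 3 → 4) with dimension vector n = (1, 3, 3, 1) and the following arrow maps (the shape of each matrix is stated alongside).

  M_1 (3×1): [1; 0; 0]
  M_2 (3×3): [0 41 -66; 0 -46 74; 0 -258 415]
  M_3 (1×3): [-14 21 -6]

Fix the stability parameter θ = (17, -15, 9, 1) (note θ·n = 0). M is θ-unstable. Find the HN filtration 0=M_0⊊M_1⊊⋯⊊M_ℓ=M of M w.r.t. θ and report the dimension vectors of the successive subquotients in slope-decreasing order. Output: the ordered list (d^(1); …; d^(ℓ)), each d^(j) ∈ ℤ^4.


Interval decomposition of M: I[1,2], I[2,3], I[2,4], I[3,3].
HN type (ℓ=4): μ^(1)=9; μ^(2)=5; μ^(3)=1; μ^(4)=-15

((0, 0, 2, 0); (0, 0, 1, 1); (1, 1, 0, 0); (0, 2, 0, 0))


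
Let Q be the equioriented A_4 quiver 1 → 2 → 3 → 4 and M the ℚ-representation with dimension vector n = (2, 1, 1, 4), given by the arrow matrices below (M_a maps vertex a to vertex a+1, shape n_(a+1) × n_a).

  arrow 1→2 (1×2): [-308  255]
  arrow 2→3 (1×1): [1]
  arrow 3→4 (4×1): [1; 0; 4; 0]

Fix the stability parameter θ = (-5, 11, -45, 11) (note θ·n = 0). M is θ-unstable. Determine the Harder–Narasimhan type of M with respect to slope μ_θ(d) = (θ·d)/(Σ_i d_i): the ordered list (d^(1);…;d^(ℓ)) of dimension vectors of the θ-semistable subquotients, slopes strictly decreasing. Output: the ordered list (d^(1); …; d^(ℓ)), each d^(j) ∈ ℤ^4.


Barcode: M ≅ I[1,1], I[1,4], I[4,4]^3. HN layers by μ_θ (3 steps, strictly decreasing):
  μ^(1)=11; μ^(2)=-5; μ^(3)=-13

((0, 0, 0, 4); (1, 0, 0, 0); (1, 1, 1, 0))


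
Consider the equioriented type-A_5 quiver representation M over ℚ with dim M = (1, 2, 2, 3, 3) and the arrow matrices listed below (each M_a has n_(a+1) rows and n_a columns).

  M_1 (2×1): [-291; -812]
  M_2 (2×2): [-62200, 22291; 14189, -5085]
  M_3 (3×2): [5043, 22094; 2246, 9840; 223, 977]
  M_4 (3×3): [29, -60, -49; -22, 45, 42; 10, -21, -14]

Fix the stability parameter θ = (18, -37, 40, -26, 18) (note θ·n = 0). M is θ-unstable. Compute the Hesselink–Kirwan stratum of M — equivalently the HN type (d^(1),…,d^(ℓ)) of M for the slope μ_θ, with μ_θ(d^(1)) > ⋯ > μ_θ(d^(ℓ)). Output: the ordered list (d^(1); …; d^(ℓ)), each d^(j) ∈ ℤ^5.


Via rank(M_{q-1}∘⋯∘M_p): M ≅ I[1,5], I[2,5], I[4,4], I[5,5].
μ_θ-semistable layers: μ^(1)=18; μ^(2)=7; μ^(3)=-19/2; μ^(4)=-26; μ^(5)=-37

((0, 0, 0, 0, 3); (0, 0, 2, 2, 0); (1, 1, 0, 0, 0); (0, 0, 0, 1, 0); (0, 1, 0, 0, 0))


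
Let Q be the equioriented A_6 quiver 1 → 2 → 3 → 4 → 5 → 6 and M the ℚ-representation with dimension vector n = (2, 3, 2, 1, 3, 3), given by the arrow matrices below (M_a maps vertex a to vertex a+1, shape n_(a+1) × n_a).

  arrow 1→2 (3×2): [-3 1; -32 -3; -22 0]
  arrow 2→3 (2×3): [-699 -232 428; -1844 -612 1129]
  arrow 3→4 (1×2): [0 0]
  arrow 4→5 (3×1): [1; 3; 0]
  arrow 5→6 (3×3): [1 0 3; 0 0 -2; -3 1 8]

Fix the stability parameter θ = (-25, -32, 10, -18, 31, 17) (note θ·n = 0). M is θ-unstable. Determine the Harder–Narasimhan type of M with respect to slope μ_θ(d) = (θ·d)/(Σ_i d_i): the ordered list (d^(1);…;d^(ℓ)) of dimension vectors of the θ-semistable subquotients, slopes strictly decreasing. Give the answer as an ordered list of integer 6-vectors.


Via rank(M_{q-1}∘⋯∘M_p): M ≅ I[1,3]^2, I[2,2], I[4,6], I[5,6]^2.
μ_θ-semistable layers: μ^(1)=24; μ^(2)=10; μ^(3)=-18; μ^(4)=-57/2; μ^(5)=-32

((0, 0, 0, 0, 3, 3); (0, 0, 2, 0, 0, 0); (0, 0, 0, 1, 0, 0); (2, 2, 0, 0, 0, 0); (0, 1, 0, 0, 0, 0))


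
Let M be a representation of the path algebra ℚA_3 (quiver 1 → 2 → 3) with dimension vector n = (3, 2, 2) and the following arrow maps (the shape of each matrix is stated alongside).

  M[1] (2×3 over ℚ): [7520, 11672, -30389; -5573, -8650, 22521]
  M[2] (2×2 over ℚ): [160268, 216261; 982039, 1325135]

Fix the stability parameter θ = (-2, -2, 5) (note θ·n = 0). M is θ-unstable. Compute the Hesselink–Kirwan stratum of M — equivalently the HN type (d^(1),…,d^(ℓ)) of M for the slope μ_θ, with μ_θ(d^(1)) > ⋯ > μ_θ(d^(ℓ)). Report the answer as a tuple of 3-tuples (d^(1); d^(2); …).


Barcode: M ≅ I[1,1], I[1,3]^2. HN layers by μ_θ (2 steps, strictly decreasing):
  μ^(1)=5; μ^(2)=-2

((0, 0, 2); (3, 2, 0))


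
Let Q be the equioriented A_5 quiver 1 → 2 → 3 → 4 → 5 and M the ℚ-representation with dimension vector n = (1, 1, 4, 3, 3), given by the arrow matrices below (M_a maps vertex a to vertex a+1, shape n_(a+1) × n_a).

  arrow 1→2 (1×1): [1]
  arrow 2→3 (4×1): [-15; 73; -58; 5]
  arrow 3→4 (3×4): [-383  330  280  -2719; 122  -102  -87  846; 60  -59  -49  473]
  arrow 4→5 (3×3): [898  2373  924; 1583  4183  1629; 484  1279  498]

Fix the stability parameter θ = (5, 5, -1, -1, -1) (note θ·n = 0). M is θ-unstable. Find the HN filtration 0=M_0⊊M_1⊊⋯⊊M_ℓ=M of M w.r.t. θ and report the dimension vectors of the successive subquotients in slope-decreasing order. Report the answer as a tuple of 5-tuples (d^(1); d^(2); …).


Interval decomposition of M: I[1,3], I[3,4], I[3,5]^2, I[5,5].
HN type (ℓ=2): μ^(1)=3; μ^(2)=-1

((1, 1, 1, 0, 0); (0, 0, 3, 3, 3))


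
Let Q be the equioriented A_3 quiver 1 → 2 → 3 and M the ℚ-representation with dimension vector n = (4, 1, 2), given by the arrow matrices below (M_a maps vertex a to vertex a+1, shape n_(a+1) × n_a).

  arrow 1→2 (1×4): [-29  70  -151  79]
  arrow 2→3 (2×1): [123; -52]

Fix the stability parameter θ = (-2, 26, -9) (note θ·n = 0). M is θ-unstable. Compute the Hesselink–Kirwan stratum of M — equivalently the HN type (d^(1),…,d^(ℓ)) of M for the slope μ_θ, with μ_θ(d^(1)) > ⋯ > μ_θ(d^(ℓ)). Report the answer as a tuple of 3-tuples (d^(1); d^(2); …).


Via rank(M_{q-1}∘⋯∘M_p): M ≅ I[1,1]^3, I[1,3], I[3,3].
μ_θ-semistable layers: μ^(1)=17/2; μ^(2)=-2; μ^(3)=-9

((0, 1, 1); (4, 0, 0); (0, 0, 1))


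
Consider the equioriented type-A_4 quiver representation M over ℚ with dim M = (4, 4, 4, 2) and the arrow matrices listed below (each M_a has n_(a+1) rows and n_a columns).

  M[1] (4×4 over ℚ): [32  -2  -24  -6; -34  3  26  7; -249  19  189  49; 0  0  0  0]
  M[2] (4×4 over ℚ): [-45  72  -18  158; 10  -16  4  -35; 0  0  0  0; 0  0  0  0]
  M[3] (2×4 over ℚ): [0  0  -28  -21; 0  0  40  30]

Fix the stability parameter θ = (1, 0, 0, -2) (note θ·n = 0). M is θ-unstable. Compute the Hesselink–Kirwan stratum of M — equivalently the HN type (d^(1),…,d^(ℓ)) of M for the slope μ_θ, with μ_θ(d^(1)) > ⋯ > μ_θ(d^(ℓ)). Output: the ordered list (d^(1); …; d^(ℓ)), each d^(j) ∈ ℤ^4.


Barcode: M ≅ I[1,1], I[1,2]^2, I[1,3], I[2,3], I[3,3], I[3,4], I[4,4]. HN layers by μ_θ (6 steps, strictly decreasing):
  μ^(1)=1; μ^(2)=1/2; μ^(3)=1/3; μ^(4)=0; μ^(5)=-1; μ^(6)=-2

((1, 0, 0, 0); (2, 2, 0, 0); (1, 1, 1, 0); (0, 1, 2, 0); (0, 0, 1, 1); (0, 0, 0, 1))


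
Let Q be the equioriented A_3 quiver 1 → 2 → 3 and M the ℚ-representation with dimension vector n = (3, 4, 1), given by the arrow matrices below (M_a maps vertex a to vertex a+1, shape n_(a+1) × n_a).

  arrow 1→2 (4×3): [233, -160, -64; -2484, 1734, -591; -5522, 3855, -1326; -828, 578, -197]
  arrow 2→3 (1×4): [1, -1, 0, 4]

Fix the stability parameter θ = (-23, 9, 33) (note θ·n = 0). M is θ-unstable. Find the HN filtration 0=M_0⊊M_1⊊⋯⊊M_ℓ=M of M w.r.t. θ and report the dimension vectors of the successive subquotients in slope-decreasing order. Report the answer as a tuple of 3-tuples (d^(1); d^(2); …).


Via rank(M_{q-1}∘⋯∘M_p): M ≅ I[1,2]^2, I[1,3], I[2,2].
μ_θ-semistable layers: μ^(1)=33; μ^(2)=9; μ^(3)=-23

((0, 0, 1); (0, 4, 0); (3, 0, 0))


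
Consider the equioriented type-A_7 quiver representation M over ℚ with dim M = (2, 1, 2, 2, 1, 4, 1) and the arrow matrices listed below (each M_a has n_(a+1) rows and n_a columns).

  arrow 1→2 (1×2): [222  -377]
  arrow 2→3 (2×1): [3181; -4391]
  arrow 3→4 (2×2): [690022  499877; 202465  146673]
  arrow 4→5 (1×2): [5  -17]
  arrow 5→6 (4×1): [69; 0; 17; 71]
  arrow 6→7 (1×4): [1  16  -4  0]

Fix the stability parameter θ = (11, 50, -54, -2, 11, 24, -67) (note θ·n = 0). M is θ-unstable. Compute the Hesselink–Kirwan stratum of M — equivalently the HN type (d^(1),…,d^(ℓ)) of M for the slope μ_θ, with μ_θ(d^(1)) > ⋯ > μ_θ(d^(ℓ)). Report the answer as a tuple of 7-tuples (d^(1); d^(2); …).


Via rank(M_{q-1}∘⋯∘M_p): M ≅ I[1,1], I[1,7], I[3,4], I[6,6]^3.
μ_θ-semistable layers: μ^(1)=24; μ^(2)=11; μ^(3)=-2; μ^(4)=-27/7; μ^(5)=-54

((0, 0, 0, 0, 0, 3, 0); (1, 0, 0, 0, 0, 0, 0); (0, 0, 0, 1, 0, 0, 0); (1, 1, 1, 1, 1, 1, 1); (0, 0, 1, 0, 0, 0, 0))


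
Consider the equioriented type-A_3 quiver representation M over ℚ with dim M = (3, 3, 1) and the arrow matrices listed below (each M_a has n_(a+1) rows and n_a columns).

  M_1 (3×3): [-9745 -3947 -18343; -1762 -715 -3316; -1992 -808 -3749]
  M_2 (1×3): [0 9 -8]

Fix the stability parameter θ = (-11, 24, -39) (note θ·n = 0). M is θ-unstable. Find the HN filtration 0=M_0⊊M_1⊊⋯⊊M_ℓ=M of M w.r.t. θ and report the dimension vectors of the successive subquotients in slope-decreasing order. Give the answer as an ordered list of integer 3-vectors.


Via rank(M_{q-1}∘⋯∘M_p): M ≅ I[1,2]^2, I[1,3].
μ_θ-semistable layers: μ^(1)=24; μ^(2)=-15/2; μ^(3)=-11

((0, 2, 0); (0, 1, 1); (3, 0, 0))


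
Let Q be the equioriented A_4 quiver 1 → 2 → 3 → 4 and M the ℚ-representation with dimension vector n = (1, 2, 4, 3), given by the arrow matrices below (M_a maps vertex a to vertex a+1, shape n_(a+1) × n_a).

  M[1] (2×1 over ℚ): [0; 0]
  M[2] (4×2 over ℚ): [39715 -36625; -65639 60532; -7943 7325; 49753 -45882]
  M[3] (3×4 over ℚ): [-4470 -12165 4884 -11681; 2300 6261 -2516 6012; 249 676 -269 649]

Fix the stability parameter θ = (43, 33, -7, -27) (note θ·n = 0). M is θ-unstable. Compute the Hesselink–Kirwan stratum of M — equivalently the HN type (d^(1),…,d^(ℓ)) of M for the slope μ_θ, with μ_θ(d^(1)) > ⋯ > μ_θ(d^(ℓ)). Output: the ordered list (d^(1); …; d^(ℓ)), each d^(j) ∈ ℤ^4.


Barcode: M ≅ I[1,1], I[2,3], I[2,4], I[3,4]^2. HN layers by μ_θ (4 steps, strictly decreasing):
  μ^(1)=43; μ^(2)=13; μ^(3)=-1/3; μ^(4)=-17

((1, 0, 0, 0); (0, 1, 1, 0); (0, 1, 1, 1); (0, 0, 2, 2))


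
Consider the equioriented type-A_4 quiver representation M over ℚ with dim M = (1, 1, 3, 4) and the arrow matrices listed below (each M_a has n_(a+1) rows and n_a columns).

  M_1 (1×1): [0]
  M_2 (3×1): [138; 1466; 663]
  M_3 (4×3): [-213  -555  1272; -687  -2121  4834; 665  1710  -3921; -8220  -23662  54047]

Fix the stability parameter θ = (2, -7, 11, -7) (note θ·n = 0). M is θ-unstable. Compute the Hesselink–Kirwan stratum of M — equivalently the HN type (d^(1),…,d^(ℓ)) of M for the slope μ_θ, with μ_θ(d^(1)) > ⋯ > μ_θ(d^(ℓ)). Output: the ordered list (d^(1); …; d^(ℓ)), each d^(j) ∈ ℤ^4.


Via rank(M_{q-1}∘⋯∘M_p): M ≅ I[1,1], I[2,4], I[3,4]^2, I[4,4].
μ_θ-semistable layers: μ^(1)=2; μ^(2)=-7

((1, 0, 3, 3); (0, 1, 0, 1))


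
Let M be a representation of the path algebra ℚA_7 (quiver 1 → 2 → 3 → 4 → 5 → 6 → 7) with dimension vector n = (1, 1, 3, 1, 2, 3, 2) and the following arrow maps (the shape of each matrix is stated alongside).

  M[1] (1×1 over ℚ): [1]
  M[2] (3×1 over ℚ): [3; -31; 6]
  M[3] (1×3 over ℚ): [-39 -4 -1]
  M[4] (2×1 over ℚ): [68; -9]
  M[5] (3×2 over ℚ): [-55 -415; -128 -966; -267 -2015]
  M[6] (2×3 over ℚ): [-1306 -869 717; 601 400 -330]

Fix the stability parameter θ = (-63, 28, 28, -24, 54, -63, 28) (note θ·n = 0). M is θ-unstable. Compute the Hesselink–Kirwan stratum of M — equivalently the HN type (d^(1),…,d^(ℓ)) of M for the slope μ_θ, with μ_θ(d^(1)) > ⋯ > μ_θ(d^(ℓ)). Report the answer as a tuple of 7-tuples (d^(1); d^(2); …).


Interval decomposition of M: I[1,7], I[3,3]^2, I[5,7], I[6,6].
HN type (ℓ=4): μ^(1)=28; μ^(2)=23/5; μ^(3)=-9/2; μ^(4)=-63

((0, 0, 2, 0, 0, 0, 2); (0, 1, 1, 1, 1, 1, 0); (0, 0, 0, 0, 1, 1, 0); (1, 0, 0, 0, 0, 1, 0))


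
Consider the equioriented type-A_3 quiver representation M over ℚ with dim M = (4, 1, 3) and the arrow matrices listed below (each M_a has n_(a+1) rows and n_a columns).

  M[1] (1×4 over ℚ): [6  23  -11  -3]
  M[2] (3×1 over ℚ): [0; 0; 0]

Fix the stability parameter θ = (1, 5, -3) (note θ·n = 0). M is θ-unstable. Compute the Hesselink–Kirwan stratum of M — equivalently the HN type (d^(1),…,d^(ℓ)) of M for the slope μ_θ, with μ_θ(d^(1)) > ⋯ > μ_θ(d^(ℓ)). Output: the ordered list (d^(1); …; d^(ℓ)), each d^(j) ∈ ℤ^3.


Interval decomposition of M: I[1,1]^3, I[1,2], I[3,3]^3.
HN type (ℓ=3): μ^(1)=5; μ^(2)=1; μ^(3)=-3

((0, 1, 0); (4, 0, 0); (0, 0, 3))


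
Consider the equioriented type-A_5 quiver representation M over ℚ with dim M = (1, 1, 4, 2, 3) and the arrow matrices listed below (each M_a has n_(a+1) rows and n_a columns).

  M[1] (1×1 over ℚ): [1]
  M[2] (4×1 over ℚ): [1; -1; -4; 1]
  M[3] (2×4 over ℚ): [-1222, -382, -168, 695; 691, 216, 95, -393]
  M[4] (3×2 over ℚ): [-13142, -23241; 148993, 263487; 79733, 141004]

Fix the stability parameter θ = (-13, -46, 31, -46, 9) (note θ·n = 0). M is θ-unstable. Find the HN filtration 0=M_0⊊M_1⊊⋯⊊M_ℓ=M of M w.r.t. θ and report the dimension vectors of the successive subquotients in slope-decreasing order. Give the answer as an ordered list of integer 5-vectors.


Via rank(M_{q-1}∘⋯∘M_p): M ≅ I[1,5], I[3,3]^2, I[3,5], I[5,5].
μ_θ-semistable layers: μ^(1)=31; μ^(2)=9; μ^(3)=-15/2; μ^(4)=-59/2

((0, 0, 2, 0, 0); (0, 0, 0, 0, 3); (0, 0, 2, 2, 0); (1, 1, 0, 0, 0))


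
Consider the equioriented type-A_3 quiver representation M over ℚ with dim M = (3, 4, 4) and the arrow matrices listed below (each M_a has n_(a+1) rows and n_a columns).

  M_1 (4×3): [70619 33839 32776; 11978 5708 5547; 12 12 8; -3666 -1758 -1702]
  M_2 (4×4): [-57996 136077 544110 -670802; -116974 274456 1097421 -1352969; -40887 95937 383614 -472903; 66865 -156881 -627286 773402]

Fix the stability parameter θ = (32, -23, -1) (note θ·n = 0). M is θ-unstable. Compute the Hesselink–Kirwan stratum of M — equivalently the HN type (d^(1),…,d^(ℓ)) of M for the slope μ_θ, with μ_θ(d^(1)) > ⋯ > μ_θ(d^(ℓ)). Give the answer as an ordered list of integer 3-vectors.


Via rank(M_{q-1}∘⋯∘M_p): M ≅ I[1,1], I[1,3]^2, I[2,3]^2.
μ_θ-semistable layers: μ^(1)=32; μ^(2)=8/3; μ^(3)=-1; μ^(4)=-23

((1, 0, 0); (2, 2, 2); (0, 0, 2); (0, 2, 0))


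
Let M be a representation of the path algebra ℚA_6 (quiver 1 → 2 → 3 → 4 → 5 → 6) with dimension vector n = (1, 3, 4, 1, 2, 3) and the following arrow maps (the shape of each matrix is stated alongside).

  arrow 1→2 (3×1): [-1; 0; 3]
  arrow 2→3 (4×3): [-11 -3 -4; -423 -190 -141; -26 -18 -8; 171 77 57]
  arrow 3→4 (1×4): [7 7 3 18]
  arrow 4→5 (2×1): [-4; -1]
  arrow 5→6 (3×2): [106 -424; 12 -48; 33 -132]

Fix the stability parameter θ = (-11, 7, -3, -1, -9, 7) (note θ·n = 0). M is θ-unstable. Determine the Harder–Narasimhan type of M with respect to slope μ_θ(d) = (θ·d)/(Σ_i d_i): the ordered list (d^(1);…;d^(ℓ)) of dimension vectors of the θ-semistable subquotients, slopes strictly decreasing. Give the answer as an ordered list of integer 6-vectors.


Via rank(M_{q-1}∘⋯∘M_p): M ≅ I[1,5], I[2,3]^2, I[3,3], I[5,6], I[6,6]^2.
μ_θ-semistable layers: μ^(1)=7; μ^(2)=2; μ^(3)=-3/2; μ^(4)=-3; μ^(5)=-9; μ^(6)=-11

((0, 0, 0, 0, 0, 3); (0, 2, 2, 0, 0, 0); (0, 1, 1, 1, 1, 0); (0, 0, 1, 0, 0, 0); (0, 0, 0, 0, 1, 0); (1, 0, 0, 0, 0, 0))


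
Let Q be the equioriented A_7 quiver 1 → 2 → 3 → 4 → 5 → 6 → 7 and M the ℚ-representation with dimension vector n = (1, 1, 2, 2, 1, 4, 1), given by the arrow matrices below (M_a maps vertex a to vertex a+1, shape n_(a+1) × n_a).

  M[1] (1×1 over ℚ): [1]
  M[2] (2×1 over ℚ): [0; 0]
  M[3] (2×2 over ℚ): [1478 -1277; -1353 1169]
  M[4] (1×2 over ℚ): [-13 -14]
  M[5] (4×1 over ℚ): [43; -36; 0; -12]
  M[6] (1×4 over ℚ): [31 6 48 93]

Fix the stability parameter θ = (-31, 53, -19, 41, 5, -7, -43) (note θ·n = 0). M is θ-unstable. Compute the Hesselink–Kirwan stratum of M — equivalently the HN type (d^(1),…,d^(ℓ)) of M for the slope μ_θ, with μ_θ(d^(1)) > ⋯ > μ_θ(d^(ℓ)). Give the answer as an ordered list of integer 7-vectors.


Via rank(M_{q-1}∘⋯∘M_p): M ≅ I[1,2], I[3,4], I[3,7], I[6,6]^3.
μ_θ-semistable layers: μ^(1)=53; μ^(2)=41; μ^(3)=-1; μ^(4)=-7; μ^(5)=-19; μ^(6)=-31

((0, 1, 0, 0, 0, 0, 0); (0, 0, 0, 1, 0, 0, 0); (0, 0, 0, 1, 1, 1, 1); (0, 0, 0, 0, 0, 3, 0); (0, 0, 2, 0, 0, 0, 0); (1, 0, 0, 0, 0, 0, 0))


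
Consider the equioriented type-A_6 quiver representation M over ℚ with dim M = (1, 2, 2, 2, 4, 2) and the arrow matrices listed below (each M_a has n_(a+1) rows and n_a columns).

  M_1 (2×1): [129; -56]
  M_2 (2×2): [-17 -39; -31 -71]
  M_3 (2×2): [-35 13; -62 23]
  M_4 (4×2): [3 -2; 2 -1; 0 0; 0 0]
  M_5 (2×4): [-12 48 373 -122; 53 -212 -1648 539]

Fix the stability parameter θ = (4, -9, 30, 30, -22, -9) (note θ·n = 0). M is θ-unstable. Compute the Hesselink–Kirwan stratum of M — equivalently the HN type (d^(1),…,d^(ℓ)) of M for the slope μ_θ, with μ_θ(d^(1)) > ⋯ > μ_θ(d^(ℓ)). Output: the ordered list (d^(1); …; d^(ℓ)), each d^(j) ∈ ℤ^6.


Interval decomposition of M: I[1,6], I[2,5], I[5,5], I[5,6].
HN type (ℓ=5): μ^(1)=38/3; μ^(2)=29/4; μ^(3)=-5/2; μ^(4)=-9; μ^(5)=-22

((0, 0, 1, 1, 1, 0); (0, 0, 1, 1, 1, 1); (1, 1, 0, 0, 0, 0); (0, 1, 0, 0, 0, 1); (0, 0, 0, 0, 2, 0))


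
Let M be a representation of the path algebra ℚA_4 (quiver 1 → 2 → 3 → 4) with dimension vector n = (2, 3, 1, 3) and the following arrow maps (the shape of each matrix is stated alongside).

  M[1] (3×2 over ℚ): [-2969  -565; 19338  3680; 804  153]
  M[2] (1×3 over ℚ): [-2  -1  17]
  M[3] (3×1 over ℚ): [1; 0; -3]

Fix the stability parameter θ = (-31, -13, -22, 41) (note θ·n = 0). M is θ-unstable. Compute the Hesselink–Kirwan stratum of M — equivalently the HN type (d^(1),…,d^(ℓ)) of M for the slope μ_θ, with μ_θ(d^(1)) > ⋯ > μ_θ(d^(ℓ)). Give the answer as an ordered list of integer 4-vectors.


Via rank(M_{q-1}∘⋯∘M_p): M ≅ I[1,2], I[1,4], I[2,2], I[4,4]^2.
μ_θ-semistable layers: μ^(1)=41; μ^(2)=-13; μ^(3)=-35/2; μ^(4)=-31

((0, 0, 0, 3); (0, 2, 0, 0); (0, 1, 1, 0); (2, 0, 0, 0))


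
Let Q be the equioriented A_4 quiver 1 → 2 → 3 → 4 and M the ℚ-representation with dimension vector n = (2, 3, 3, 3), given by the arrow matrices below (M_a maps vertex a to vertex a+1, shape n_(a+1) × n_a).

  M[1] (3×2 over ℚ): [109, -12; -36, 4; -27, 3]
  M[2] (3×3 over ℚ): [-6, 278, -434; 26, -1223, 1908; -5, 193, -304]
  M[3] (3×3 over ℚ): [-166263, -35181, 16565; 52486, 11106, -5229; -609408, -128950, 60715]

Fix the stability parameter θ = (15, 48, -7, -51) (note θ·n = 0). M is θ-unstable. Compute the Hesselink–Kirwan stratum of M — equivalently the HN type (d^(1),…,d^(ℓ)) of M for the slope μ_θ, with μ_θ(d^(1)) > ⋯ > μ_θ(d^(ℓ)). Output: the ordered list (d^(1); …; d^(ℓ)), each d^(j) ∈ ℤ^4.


Via rank(M_{q-1}∘⋯∘M_p): M ≅ I[1,4]^2, I[2,4].
μ_θ-semistable layers: μ^(1)=5/4; μ^(2)=-10/3

((2, 2, 2, 2); (0, 1, 1, 1))


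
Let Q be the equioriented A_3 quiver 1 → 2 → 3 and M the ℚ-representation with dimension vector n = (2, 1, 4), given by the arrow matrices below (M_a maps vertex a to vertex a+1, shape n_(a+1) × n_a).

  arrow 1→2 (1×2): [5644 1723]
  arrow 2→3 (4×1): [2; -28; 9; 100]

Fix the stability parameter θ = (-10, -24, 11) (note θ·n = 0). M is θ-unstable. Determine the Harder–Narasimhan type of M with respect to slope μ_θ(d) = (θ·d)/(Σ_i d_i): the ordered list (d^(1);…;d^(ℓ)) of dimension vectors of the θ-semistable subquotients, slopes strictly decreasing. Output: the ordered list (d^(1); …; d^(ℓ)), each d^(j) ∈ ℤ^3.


Interval decomposition of M: I[1,1], I[1,3], I[3,3]^3.
HN type (ℓ=3): μ^(1)=11; μ^(2)=-10; μ^(3)=-17

((0, 0, 4); (1, 0, 0); (1, 1, 0))


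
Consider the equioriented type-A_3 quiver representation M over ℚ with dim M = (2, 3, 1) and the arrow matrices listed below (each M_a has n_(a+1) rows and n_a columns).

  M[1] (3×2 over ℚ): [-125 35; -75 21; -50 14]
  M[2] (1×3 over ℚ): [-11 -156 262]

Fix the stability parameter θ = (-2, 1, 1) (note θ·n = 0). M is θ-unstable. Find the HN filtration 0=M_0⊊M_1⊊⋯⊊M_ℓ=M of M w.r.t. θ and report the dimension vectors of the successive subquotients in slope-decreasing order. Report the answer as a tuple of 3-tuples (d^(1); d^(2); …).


Via rank(M_{q-1}∘⋯∘M_p): M ≅ I[1,1], I[1,3], I[2,2]^2.
μ_θ-semistable layers: μ^(1)=1; μ^(2)=-2

((0, 3, 1); (2, 0, 0))


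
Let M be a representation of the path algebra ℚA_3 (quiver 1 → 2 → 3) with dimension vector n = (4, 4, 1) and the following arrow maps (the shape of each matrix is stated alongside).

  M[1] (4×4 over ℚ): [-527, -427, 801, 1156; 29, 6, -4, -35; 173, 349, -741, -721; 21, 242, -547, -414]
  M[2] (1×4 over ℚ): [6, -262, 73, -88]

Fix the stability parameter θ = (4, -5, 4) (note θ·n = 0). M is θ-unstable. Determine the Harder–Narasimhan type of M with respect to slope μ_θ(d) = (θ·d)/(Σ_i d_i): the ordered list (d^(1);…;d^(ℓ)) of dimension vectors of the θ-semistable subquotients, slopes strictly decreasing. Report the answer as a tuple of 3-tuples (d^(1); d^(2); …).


Barcode: M ≅ I[1,2]^3, I[1,3]. HN layers by μ_θ (2 steps, strictly decreasing):
  μ^(1)=4; μ^(2)=-1/2

((0, 0, 1); (4, 4, 0))


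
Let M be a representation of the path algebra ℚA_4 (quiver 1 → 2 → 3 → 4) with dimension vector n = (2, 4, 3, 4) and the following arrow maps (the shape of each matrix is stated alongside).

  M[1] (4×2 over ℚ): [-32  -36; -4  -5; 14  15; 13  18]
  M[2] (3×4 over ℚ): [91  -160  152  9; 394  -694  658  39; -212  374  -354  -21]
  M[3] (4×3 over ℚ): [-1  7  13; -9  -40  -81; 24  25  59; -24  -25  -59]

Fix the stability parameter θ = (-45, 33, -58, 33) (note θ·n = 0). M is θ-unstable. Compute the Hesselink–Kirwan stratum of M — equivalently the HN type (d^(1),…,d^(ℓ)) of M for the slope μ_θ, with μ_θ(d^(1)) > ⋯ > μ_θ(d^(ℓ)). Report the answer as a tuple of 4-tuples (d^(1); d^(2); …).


Barcode: M ≅ I[1,4]^2, I[2,2]^2, I[3,4], I[4,4]. HN layers by μ_θ (4 steps, strictly decreasing):
  μ^(1)=33; μ^(2)=-25/2; μ^(3)=-45; μ^(4)=-58

((0, 2, 0, 4); (0, 2, 2, 0); (2, 0, 0, 0); (0, 0, 1, 0))


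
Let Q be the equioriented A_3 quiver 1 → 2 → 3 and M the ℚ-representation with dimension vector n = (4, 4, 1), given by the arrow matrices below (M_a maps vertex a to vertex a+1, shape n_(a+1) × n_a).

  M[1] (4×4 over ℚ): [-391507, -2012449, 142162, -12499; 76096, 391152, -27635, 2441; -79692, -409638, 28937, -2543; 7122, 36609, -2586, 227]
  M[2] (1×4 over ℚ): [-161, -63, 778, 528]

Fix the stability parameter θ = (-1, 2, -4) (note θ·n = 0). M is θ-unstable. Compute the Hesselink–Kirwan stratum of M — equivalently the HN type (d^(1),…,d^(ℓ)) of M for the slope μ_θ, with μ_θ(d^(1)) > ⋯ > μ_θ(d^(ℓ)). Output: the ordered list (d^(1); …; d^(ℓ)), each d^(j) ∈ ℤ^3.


Via rank(M_{q-1}∘⋯∘M_p): M ≅ I[1,2]^3, I[1,3].
μ_θ-semistable layers: μ^(1)=2; μ^(2)=-1

((0, 3, 0); (4, 1, 1))


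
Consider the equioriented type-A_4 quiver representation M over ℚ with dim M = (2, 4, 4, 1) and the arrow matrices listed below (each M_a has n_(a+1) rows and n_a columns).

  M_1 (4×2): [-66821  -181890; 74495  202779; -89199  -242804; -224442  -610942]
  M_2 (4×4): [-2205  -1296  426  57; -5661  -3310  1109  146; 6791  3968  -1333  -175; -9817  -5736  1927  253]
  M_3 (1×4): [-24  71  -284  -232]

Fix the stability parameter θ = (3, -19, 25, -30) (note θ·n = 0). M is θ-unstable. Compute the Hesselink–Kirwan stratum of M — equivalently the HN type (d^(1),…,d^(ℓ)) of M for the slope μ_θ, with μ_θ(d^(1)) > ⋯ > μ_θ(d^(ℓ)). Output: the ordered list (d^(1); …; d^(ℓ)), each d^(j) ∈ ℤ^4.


Barcode: M ≅ I[1,2], I[1,3], I[2,3], I[2,4], I[3,3]. HN layers by μ_θ (4 steps, strictly decreasing):
  μ^(1)=25; μ^(2)=-5/2; μ^(3)=-8; μ^(4)=-19

((0, 0, 3, 0); (0, 0, 1, 1); (2, 2, 0, 0); (0, 2, 0, 0))


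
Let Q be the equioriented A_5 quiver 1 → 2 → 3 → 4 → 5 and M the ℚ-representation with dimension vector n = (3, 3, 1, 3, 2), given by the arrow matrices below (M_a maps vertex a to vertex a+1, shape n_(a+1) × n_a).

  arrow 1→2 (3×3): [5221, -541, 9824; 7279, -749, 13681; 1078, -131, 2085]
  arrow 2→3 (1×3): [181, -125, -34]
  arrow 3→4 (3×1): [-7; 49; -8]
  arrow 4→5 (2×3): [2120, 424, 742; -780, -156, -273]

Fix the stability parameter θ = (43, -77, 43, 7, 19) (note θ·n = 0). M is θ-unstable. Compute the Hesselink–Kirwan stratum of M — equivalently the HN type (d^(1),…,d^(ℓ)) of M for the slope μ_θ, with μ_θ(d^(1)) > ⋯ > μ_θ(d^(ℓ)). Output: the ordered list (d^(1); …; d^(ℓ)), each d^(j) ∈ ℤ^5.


Barcode: M ≅ I[1,2]^2, I[1,4], I[4,4], I[4,5], I[5,5]. HN layers by μ_θ (4 steps, strictly decreasing):
  μ^(1)=25; μ^(2)=19; μ^(3)=7; μ^(4)=-17

((0, 0, 1, 1, 0); (0, 0, 0, 0, 2); (0, 0, 0, 2, 0); (3, 3, 0, 0, 0))


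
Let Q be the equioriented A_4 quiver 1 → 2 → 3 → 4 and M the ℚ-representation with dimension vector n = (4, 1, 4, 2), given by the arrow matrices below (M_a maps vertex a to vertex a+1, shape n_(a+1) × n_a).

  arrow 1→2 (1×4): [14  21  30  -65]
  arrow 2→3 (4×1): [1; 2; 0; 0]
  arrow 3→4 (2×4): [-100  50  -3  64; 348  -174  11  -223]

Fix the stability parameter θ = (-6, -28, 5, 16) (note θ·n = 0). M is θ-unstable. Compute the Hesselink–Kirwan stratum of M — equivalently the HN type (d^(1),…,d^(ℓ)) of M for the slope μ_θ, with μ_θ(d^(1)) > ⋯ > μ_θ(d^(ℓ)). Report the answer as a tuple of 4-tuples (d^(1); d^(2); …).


Interval decomposition of M: I[1,1]^3, I[1,3], I[3,3], I[3,4]^2.
HN type (ℓ=4): μ^(1)=16; μ^(2)=5; μ^(3)=-6; μ^(4)=-17

((0, 0, 0, 2); (0, 0, 4, 0); (3, 0, 0, 0); (1, 1, 0, 0))


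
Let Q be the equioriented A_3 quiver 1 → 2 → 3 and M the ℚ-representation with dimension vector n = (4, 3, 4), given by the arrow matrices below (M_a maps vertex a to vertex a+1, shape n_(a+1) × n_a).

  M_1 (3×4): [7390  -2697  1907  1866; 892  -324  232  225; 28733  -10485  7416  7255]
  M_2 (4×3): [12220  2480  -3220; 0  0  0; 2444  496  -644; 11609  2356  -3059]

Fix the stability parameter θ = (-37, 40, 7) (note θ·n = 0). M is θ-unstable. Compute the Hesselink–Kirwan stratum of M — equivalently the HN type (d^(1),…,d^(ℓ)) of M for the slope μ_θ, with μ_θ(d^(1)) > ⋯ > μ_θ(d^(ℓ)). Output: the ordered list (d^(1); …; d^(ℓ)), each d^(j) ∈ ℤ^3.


Via rank(M_{q-1}∘⋯∘M_p): M ≅ I[1,1], I[1,2]^2, I[1,3], I[3,3]^3.
μ_θ-semistable layers: μ^(1)=40; μ^(2)=47/2; μ^(3)=7; μ^(4)=-37

((0, 2, 0); (0, 1, 1); (0, 0, 3); (4, 0, 0))


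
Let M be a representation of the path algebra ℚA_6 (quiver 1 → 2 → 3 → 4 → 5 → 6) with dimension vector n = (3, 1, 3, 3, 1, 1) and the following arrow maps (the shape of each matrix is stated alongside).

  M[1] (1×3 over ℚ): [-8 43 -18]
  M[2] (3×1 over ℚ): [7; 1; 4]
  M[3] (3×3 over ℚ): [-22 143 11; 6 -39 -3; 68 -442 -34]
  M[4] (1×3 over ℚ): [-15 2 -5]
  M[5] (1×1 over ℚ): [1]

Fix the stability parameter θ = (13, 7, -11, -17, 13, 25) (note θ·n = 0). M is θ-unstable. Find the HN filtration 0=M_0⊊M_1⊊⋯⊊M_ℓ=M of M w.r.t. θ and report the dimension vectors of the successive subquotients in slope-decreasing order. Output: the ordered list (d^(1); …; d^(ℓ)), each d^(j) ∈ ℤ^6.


Interval decomposition of M: I[1,1]^2, I[1,6], I[3,3]^2, I[4,4]^2.
HN type (ℓ=5): μ^(1)=25; μ^(2)=13; μ^(3)=-2; μ^(4)=-11; μ^(5)=-17

((0, 0, 0, 0, 0, 1); (2, 0, 0, 0, 1, 0); (1, 1, 1, 1, 0, 0); (0, 0, 2, 0, 0, 0); (0, 0, 0, 2, 0, 0))


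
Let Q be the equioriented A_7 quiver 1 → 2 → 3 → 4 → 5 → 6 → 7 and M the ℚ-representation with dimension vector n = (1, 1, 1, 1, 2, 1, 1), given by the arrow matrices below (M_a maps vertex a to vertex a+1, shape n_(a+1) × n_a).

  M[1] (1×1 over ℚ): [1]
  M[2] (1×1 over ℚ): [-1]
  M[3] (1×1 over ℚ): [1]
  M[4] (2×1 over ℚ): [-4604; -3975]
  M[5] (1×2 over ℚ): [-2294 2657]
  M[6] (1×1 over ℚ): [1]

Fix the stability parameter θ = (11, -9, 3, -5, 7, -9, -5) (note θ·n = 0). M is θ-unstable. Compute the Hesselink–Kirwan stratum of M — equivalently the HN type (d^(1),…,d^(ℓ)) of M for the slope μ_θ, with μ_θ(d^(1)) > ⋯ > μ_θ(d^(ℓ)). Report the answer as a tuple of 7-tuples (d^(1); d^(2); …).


Barcode: M ≅ I[1,7], I[5,5]. HN layers by μ_θ (2 steps, strictly decreasing):
  μ^(1)=7; μ^(2)=-1

((0, 0, 0, 0, 1, 0, 0); (1, 1, 1, 1, 1, 1, 1))


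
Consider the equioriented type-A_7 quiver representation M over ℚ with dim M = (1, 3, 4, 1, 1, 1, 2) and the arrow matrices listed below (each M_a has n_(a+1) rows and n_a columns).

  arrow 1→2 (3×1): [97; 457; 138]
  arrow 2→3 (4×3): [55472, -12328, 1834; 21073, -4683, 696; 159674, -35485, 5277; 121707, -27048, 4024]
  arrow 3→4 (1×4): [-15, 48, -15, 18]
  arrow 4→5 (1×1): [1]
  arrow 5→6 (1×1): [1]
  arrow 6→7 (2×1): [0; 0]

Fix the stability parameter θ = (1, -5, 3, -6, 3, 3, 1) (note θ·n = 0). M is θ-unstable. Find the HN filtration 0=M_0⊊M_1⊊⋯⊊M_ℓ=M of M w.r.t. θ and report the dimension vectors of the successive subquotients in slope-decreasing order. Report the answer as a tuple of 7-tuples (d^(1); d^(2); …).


Barcode: M ≅ I[1,6], I[2,3]^2, I[3,3], I[7,7]^2. HN layers by μ_θ (5 steps, strictly decreasing):
  μ^(1)=3; μ^(2)=1; μ^(3)=-3/2; μ^(4)=-2; μ^(5)=-5

((0, 0, 3, 0, 1, 1, 0); (0, 0, 0, 0, 0, 0, 2); (0, 0, 1, 1, 0, 0, 0); (1, 1, 0, 0, 0, 0, 0); (0, 2, 0, 0, 0, 0, 0))


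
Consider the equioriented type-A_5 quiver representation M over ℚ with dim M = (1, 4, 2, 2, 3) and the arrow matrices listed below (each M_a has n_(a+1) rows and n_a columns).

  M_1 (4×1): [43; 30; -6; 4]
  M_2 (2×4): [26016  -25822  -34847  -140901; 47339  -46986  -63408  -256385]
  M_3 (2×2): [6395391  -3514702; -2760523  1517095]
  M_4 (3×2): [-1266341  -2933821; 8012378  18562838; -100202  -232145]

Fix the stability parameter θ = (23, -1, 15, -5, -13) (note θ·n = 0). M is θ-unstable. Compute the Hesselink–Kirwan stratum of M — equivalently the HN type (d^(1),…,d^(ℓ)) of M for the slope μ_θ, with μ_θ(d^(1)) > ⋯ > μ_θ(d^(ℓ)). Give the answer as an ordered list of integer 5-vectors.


Interval decomposition of M: I[1,5], I[2,2]^2, I[2,5], I[5,5].
HN type (ℓ=3): μ^(1)=19/5; μ^(2)=-1; μ^(3)=-13

((1, 1, 1, 1, 1); (0, 3, 1, 1, 1); (0, 0, 0, 0, 1))


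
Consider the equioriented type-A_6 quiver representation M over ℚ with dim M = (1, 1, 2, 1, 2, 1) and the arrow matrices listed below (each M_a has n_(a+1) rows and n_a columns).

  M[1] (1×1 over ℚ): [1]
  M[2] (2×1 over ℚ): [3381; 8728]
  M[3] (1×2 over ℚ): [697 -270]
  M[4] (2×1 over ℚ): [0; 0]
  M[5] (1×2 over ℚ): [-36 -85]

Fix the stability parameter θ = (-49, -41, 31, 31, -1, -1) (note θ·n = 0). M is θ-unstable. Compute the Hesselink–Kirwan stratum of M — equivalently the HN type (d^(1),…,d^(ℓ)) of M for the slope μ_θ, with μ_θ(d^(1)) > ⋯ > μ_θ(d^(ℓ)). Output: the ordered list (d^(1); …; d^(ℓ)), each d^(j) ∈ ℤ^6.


Via rank(M_{q-1}∘⋯∘M_p): M ≅ I[1,4], I[3,3], I[5,5], I[5,6].
μ_θ-semistable layers: μ^(1)=31; μ^(2)=-1; μ^(3)=-41; μ^(4)=-49

((0, 0, 2, 1, 0, 0); (0, 0, 0, 0, 2, 1); (0, 1, 0, 0, 0, 0); (1, 0, 0, 0, 0, 0))


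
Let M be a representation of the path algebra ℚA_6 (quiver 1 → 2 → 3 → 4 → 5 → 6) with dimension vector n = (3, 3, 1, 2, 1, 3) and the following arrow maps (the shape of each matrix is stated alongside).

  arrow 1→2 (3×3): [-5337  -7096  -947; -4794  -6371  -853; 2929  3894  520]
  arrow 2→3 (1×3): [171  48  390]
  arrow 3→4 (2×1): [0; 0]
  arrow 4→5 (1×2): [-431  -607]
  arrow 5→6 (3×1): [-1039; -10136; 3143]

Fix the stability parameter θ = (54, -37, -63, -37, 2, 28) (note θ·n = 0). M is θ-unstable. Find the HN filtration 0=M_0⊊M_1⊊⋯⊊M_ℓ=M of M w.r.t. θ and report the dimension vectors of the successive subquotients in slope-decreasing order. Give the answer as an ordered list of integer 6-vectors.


Interval decomposition of M: I[1,2]^2, I[1,3], I[4,4], I[4,6], I[6,6]^2.
HN type (ℓ=5): μ^(1)=28; μ^(2)=17/2; μ^(3)=2; μ^(4)=-46/3; μ^(5)=-37

((0, 0, 0, 0, 0, 3); (2, 2, 0, 0, 0, 0); (0, 0, 0, 0, 1, 0); (1, 1, 1, 0, 0, 0); (0, 0, 0, 2, 0, 0))


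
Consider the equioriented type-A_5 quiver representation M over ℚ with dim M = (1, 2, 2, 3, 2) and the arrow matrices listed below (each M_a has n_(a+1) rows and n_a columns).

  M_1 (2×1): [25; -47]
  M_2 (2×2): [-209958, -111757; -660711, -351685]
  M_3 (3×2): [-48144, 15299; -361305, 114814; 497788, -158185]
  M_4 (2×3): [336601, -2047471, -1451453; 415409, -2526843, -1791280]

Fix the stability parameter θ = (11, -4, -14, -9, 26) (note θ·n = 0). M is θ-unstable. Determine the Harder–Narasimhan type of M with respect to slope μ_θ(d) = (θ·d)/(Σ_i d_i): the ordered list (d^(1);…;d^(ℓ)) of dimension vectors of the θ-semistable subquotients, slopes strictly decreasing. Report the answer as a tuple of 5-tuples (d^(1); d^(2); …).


Via rank(M_{q-1}∘⋯∘M_p): M ≅ I[1,5], I[2,5], I[4,4].
μ_θ-semistable layers: μ^(1)=26; μ^(2)=-4; μ^(3)=-9

((0, 0, 0, 0, 2); (1, 1, 1, 1, 0); (0, 1, 1, 2, 0))


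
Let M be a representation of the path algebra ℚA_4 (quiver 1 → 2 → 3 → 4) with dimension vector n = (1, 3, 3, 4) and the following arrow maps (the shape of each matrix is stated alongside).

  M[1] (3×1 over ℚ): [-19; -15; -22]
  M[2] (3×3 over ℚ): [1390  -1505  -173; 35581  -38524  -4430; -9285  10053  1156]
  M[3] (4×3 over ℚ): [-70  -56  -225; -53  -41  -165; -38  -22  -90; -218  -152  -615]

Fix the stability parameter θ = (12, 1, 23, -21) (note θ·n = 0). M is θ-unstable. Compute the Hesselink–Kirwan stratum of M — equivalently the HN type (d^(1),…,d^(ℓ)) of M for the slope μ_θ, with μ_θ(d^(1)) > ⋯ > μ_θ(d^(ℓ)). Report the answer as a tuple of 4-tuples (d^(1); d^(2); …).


Barcode: M ≅ I[1,4], I[2,3], I[2,4], I[4,4]^2. HN layers by μ_θ (4 steps, strictly decreasing):
  μ^(1)=23; μ^(2)=15/4; μ^(3)=1; μ^(4)=-21

((0, 0, 1, 0); (1, 1, 1, 1); (0, 2, 1, 1); (0, 0, 0, 2))


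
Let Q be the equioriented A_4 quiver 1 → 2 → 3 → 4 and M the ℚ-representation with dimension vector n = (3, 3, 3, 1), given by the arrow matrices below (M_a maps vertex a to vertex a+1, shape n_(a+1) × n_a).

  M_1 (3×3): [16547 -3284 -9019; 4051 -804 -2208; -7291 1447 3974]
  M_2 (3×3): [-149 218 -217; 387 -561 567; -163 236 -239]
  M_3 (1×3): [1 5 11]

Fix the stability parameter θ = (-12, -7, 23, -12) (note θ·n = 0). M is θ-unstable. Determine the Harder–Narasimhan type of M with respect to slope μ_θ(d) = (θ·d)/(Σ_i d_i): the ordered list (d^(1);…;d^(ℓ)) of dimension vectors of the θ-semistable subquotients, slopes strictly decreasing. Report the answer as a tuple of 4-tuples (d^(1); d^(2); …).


Interval decomposition of M: I[1,2], I[1,3], I[1,4], I[3,3].
HN type (ℓ=4): μ^(1)=23; μ^(2)=11/2; μ^(3)=-7; μ^(4)=-12

((0, 0, 2, 0); (0, 0, 1, 1); (0, 3, 0, 0); (3, 0, 0, 0))


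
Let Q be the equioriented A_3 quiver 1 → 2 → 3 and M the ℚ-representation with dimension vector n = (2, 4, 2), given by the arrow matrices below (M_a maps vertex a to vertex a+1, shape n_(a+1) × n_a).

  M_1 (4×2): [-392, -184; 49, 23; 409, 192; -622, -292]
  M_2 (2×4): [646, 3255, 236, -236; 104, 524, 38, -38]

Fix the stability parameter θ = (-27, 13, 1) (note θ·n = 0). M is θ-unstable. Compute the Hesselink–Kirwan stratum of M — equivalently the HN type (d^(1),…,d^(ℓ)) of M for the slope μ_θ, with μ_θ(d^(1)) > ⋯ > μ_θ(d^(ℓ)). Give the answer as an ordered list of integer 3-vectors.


Interval decomposition of M: I[1,3]^2, I[2,2]^2.
HN type (ℓ=3): μ^(1)=13; μ^(2)=7; μ^(3)=-27

((0, 2, 0); (0, 2, 2); (2, 0, 0))


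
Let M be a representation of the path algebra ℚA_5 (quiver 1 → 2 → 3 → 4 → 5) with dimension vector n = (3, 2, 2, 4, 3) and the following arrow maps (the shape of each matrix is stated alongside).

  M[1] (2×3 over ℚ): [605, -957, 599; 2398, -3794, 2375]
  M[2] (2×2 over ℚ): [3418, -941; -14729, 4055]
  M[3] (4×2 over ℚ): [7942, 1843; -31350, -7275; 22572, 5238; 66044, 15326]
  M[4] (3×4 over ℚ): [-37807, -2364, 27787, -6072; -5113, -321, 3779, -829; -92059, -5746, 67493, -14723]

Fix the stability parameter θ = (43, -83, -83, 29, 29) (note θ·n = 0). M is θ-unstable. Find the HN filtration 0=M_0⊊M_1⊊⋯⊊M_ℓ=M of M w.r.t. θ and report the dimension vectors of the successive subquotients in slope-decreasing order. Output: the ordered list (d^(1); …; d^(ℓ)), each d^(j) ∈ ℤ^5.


Barcode: M ≅ I[1,1], I[1,3], I[1,5], I[4,4], I[4,5]^2. HN layers by μ_θ (3 steps, strictly decreasing):
  μ^(1)=43; μ^(2)=29; μ^(3)=-41

((1, 0, 0, 0, 0); (0, 0, 0, 4, 3); (2, 2, 2, 0, 0))


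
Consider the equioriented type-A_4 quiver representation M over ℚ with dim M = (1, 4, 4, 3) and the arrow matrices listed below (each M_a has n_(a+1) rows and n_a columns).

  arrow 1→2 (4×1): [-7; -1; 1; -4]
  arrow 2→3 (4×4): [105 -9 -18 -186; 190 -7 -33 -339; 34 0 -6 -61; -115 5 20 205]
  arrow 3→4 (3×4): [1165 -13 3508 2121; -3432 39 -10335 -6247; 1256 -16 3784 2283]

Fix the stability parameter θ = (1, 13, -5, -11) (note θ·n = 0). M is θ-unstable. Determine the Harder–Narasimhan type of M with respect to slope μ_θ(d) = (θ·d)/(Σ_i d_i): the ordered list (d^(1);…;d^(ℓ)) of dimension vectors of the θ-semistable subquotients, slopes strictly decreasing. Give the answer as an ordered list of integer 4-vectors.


Barcode: M ≅ I[1,2], I[2,3], I[2,4]^2, I[3,4]. HN layers by μ_θ (5 steps, strictly decreasing):
  μ^(1)=13; μ^(2)=4; μ^(3)=1; μ^(4)=-1; μ^(5)=-8

((0, 1, 0, 0); (0, 1, 1, 0); (1, 0, 0, 0); (0, 2, 2, 2); (0, 0, 1, 1))


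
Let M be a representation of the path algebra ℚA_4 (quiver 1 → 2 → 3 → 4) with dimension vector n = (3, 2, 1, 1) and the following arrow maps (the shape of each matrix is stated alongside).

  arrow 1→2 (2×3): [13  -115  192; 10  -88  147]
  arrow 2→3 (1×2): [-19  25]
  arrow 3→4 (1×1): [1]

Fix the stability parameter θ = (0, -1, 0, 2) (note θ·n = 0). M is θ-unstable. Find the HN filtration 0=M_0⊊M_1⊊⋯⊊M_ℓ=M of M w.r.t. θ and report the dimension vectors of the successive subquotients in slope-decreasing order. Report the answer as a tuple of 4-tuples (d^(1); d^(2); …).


Interval decomposition of M: I[1,1], I[1,2], I[1,4].
HN type (ℓ=3): μ^(1)=2; μ^(2)=0; μ^(3)=-1/2

((0, 0, 0, 1); (1, 0, 1, 0); (2, 2, 0, 0))
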